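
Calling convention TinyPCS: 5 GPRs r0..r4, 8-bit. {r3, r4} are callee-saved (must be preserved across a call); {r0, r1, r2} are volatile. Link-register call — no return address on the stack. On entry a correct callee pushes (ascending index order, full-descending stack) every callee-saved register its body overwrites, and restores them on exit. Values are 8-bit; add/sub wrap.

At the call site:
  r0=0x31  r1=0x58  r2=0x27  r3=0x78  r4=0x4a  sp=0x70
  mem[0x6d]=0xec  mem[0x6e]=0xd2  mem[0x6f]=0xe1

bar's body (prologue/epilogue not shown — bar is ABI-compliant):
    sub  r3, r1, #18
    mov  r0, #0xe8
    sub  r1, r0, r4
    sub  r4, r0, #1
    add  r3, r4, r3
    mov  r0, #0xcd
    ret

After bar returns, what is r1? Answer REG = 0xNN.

prologue: push r3 -> mem[0x6f]=0x78, sp=0x6f
prologue: push r4 -> mem[0x6e]=0x4a, sp=0x6e
body[0] sub  r3, r1, #18 -> r3=0x46
body[1] mov  r0, #0xe8 -> r0=0xe8
body[2] sub  r1, r0, r4 -> r1=0x9e
body[3] sub  r4, r0, #1 -> r4=0xe7
body[4] add  r3, r4, r3 -> r3=0x2d
body[5] mov  r0, #0xcd -> r0=0xcd
epilogue: pop r4=0x4a, sp=0x6f
epilogue: pop r3=0x78, sp=0x70
r1 is caller-saved -> body value

REG = 0x9e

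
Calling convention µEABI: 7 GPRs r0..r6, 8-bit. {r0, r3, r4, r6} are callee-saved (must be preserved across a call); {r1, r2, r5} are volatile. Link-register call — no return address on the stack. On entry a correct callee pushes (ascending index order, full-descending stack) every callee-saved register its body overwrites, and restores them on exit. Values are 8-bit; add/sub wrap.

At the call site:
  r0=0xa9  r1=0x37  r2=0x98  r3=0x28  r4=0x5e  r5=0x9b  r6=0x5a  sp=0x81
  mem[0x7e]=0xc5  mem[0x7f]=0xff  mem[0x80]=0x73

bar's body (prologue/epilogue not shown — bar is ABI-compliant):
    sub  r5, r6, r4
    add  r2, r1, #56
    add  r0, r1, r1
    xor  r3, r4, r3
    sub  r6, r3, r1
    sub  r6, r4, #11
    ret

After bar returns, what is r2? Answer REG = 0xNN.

REG = 0x6f

prologue: push r0 → mem[0x80]=0xa9, sp=0x80
prologue: push r3 → mem[0x7f]=0x28, sp=0x7f
prologue: push r6 → mem[0x7e]=0x5a, sp=0x7e
body[0] sub  r5, r6, r4 → r5=0xfc
body[1] add  r2, r1, #56 → r2=0x6f
body[2] add  r0, r1, r1 → r0=0x6e
body[3] xor  r3, r4, r3 → r3=0x76
body[4] sub  r6, r3, r1 → r6=0x3f
body[5] sub  r6, r4, #11 → r6=0x53
epilogue: pop r6=0x5a, sp=0x7f
epilogue: pop r3=0x28, sp=0x80
epilogue: pop r0=0xa9, sp=0x81
r2 is caller-saved → body value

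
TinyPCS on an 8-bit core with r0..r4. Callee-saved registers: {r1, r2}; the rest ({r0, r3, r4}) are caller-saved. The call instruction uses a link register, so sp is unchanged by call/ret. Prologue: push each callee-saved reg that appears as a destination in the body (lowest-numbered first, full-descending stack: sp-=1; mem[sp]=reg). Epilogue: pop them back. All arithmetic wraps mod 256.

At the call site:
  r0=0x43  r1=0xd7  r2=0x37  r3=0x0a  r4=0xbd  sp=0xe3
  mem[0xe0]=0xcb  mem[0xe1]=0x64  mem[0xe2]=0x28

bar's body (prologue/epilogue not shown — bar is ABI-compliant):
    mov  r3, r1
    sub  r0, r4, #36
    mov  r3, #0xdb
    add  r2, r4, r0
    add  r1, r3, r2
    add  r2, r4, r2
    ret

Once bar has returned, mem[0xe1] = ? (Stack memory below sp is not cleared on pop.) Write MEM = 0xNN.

prologue: push r1 -> mem[0xe2]=0xd7, sp=0xe2
prologue: push r2 -> mem[0xe1]=0x37, sp=0xe1
body[0] mov  r3, r1 -> r3=0xd7
body[1] sub  r0, r4, #36 -> r0=0x99
body[2] mov  r3, #0xdb -> r3=0xdb
body[3] add  r2, r4, r0 -> r2=0x56
body[4] add  r1, r3, r2 -> r1=0x31
body[5] add  r2, r4, r2 -> r2=0x13
epilogue: pop r2=0x37, sp=0xe2
epilogue: pop r1=0xd7, sp=0xe3
prologue pushed ['r1', 'r2'] at ['0xe2', '0xe1']

MEM = 0x37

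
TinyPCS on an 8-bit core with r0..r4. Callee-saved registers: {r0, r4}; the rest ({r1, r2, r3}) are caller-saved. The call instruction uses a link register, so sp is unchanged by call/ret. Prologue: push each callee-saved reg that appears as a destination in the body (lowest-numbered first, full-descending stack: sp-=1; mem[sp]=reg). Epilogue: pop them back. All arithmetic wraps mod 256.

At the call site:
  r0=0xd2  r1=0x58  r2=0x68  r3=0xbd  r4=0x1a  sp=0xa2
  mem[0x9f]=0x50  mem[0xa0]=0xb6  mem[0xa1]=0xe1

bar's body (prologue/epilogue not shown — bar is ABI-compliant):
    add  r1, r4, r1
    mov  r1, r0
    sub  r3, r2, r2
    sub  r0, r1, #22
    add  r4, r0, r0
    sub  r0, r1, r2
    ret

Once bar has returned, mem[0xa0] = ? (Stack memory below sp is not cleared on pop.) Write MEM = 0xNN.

prologue: push r0 → mem[0xa1]=0xd2, sp=0xa1
prologue: push r4 → mem[0xa0]=0x1a, sp=0xa0
body[0] add  r1, r4, r1 → r1=0x72
body[1] mov  r1, r0 → r1=0xd2
body[2] sub  r3, r2, r2 → r3=0x00
body[3] sub  r0, r1, #22 → r0=0xbc
body[4] add  r4, r0, r0 → r4=0x78
body[5] sub  r0, r1, r2 → r0=0x6a
epilogue: pop r4=0x1a, sp=0xa1
epilogue: pop r0=0xd2, sp=0xa2
prologue pushed ['r0', 'r4'] at ['0xa1', '0xa0']

MEM = 0x1a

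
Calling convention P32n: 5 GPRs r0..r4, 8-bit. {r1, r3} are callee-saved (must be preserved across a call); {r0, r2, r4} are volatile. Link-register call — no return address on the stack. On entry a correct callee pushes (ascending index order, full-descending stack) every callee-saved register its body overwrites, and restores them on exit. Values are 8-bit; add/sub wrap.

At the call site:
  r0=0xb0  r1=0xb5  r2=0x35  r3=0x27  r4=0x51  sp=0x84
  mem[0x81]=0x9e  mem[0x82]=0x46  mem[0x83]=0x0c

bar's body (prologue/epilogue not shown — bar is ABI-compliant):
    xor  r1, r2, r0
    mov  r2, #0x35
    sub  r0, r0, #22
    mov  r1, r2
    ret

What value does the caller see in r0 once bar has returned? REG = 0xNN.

prologue: push r1 → mem[0x83]=0xb5, sp=0x83
body[0] xor  r1, r2, r0 → r1=0x85
body[1] mov  r2, #0x35 → r2=0x35
body[2] sub  r0, r0, #22 → r0=0x9a
body[3] mov  r1, r2 → r1=0x35
epilogue: pop r1=0xb5, sp=0x84
r0 is caller-saved → body value

REG = 0x9a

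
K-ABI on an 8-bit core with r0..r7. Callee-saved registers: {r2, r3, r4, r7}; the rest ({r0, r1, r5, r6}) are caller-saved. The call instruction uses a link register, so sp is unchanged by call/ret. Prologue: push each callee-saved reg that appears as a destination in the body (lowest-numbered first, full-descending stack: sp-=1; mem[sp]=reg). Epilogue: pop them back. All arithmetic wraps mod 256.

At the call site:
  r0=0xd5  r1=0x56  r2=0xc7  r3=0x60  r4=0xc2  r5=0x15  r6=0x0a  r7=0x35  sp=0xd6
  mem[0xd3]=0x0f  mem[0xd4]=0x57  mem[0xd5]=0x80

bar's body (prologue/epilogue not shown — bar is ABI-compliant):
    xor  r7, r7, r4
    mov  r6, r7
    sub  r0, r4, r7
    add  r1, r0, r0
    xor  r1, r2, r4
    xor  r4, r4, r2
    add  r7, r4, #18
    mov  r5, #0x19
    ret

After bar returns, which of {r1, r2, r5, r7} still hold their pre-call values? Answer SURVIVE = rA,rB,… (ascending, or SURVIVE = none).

prologue: push r4 → mem[0xd5]=0xc2, sp=0xd5
prologue: push r7 → mem[0xd4]=0x35, sp=0xd4
body[0] xor  r7, r7, r4 → r7=0xf7
body[1] mov  r6, r7 → r6=0xf7
body[2] sub  r0, r4, r7 → r0=0xcb
body[3] add  r1, r0, r0 → r1=0x96
body[4] xor  r1, r2, r4 → r1=0x05
body[5] xor  r4, r4, r2 → r4=0x05
body[6] add  r7, r4, #18 → r7=0x17
body[7] mov  r5, #0x19 → r5=0x19
epilogue: pop r7=0x35, sp=0xd5
epilogue: pop r4=0xc2, sp=0xd6
r1: caller-saved, written=True
r2: callee-saved, written=False
r5: caller-saved, written=True
r7: callee-saved, written=True

SURVIVE = r2,r7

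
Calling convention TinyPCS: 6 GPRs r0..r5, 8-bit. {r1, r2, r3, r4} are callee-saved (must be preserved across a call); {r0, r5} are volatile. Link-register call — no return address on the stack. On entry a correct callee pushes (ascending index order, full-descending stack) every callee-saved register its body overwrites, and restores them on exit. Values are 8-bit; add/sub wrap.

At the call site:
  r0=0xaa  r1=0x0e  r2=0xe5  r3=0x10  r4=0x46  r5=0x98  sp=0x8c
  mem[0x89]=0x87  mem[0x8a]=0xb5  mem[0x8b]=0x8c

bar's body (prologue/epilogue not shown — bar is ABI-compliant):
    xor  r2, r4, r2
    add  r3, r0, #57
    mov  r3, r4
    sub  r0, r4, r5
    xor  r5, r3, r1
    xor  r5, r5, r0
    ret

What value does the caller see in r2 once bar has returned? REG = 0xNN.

prologue: push r2 -> mem[0x8b]=0xe5, sp=0x8b
prologue: push r3 -> mem[0x8a]=0x10, sp=0x8a
body[0] xor  r2, r4, r2 -> r2=0xa3
body[1] add  r3, r0, #57 -> r3=0xe3
body[2] mov  r3, r4 -> r3=0x46
body[3] sub  r0, r4, r5 -> r0=0xae
body[4] xor  r5, r3, r1 -> r5=0x48
body[5] xor  r5, r5, r0 -> r5=0xe6
epilogue: pop r3=0x10, sp=0x8b
epilogue: pop r2=0xe5, sp=0x8c
r2 is callee-saved -> restored

REG = 0xe5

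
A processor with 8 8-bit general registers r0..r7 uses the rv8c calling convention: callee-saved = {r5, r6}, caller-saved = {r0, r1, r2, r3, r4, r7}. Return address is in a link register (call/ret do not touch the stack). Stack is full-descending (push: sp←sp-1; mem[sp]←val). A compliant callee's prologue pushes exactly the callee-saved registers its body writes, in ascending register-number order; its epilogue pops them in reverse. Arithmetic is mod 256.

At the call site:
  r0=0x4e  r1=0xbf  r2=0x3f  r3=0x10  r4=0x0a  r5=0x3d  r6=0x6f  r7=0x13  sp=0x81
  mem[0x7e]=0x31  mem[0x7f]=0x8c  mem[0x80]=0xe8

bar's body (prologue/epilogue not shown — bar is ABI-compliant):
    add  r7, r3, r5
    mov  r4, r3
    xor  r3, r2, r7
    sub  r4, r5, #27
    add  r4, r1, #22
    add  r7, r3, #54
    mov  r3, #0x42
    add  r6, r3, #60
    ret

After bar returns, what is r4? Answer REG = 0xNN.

prologue: push r6 -> mem[0x80]=0x6f, sp=0x80
body[0] add  r7, r3, r5 -> r7=0x4d
body[1] mov  r4, r3 -> r4=0x10
body[2] xor  r3, r2, r7 -> r3=0x72
body[3] sub  r4, r5, #27 -> r4=0x22
body[4] add  r4, r1, #22 -> r4=0xd5
body[5] add  r7, r3, #54 -> r7=0xa8
body[6] mov  r3, #0x42 -> r3=0x42
body[7] add  r6, r3, #60 -> r6=0x7e
epilogue: pop r6=0x6f, sp=0x81
r4 is caller-saved -> body value

REG = 0xd5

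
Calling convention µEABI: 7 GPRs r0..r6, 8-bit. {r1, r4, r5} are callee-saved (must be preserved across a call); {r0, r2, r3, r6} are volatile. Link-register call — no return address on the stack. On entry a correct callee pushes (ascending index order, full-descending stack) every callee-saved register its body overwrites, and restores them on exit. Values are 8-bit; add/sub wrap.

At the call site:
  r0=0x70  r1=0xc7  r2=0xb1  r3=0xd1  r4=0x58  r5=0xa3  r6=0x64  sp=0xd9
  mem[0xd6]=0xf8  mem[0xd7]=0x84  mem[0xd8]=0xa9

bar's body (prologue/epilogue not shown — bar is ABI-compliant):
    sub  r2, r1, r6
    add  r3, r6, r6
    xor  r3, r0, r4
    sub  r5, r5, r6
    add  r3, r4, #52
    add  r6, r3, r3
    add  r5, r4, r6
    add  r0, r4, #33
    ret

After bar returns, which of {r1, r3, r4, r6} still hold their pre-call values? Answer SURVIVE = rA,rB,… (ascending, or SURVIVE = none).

SURVIVE = r1,r4

prologue: push r5 -> mem[0xd8]=0xa3, sp=0xd8
body[0] sub  r2, r1, r6 -> r2=0x63
body[1] add  r3, r6, r6 -> r3=0xc8
body[2] xor  r3, r0, r4 -> r3=0x28
body[3] sub  r5, r5, r6 -> r5=0x3f
body[4] add  r3, r4, #52 -> r3=0x8c
body[5] add  r6, r3, r3 -> r6=0x18
body[6] add  r5, r4, r6 -> r5=0x70
body[7] add  r0, r4, #33 -> r0=0x79
epilogue: pop r5=0xa3, sp=0xd9
r1: callee-saved, written=False
r3: caller-saved, written=True
r4: callee-saved, written=False
r6: caller-saved, written=True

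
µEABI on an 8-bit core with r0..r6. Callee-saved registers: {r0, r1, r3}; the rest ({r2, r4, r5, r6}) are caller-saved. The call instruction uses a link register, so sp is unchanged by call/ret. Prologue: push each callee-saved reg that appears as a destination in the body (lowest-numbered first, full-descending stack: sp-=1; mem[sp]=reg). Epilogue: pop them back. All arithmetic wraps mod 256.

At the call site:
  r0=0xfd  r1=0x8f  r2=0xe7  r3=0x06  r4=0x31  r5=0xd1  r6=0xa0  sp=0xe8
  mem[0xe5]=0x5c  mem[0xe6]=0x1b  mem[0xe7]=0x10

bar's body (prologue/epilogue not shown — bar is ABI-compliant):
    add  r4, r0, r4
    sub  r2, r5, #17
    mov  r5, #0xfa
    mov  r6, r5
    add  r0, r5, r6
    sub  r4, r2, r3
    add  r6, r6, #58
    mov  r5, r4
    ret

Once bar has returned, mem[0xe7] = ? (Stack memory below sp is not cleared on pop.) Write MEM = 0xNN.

prologue: push r0 → mem[0xe7]=0xfd, sp=0xe7
body[0] add  r4, r0, r4 → r4=0x2e
body[1] sub  r2, r5, #17 → r2=0xc0
body[2] mov  r5, #0xfa → r5=0xfa
body[3] mov  r6, r5 → r6=0xfa
body[4] add  r0, r5, r6 → r0=0xf4
body[5] sub  r4, r2, r3 → r4=0xba
body[6] add  r6, r6, #58 → r6=0x34
body[7] mov  r5, r4 → r5=0xba
epilogue: pop r0=0xfd, sp=0xe8
prologue pushed ['r0'] at ['0xe7']

MEM = 0xfd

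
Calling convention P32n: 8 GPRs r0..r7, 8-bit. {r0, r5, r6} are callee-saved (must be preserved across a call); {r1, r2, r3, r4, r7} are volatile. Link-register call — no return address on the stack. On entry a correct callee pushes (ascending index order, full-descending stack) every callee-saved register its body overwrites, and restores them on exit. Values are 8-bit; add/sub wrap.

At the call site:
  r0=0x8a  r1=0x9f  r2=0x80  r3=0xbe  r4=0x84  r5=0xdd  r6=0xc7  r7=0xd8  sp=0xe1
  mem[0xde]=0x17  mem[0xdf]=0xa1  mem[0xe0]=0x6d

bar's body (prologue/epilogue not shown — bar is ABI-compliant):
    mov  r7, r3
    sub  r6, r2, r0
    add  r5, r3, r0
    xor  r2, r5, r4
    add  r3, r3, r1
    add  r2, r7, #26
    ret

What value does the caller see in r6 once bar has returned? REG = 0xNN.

prologue: push r5 -> mem[0xe0]=0xdd, sp=0xe0
prologue: push r6 -> mem[0xdf]=0xc7, sp=0xdf
body[0] mov  r7, r3 -> r7=0xbe
body[1] sub  r6, r2, r0 -> r6=0xf6
body[2] add  r5, r3, r0 -> r5=0x48
body[3] xor  r2, r5, r4 -> r2=0xcc
body[4] add  r3, r3, r1 -> r3=0x5d
body[5] add  r2, r7, #26 -> r2=0xd8
epilogue: pop r6=0xc7, sp=0xe0
epilogue: pop r5=0xdd, sp=0xe1
r6 is callee-saved -> restored

REG = 0xc7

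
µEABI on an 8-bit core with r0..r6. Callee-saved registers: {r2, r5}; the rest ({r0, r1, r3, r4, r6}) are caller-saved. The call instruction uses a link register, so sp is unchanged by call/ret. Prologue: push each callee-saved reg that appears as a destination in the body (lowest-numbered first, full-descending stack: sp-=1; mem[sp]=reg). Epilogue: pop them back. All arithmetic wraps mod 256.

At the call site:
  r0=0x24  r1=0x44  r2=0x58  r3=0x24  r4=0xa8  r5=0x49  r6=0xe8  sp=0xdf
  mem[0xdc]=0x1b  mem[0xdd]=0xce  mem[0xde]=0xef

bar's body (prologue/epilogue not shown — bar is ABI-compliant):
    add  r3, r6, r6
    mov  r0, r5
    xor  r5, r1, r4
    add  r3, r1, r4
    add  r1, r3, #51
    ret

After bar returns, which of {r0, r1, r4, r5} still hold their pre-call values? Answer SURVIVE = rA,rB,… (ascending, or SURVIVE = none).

SURVIVE = r4,r5

prologue: push r5 -> mem[0xde]=0x49, sp=0xde
body[0] add  r3, r6, r6 -> r3=0xd0
body[1] mov  r0, r5 -> r0=0x49
body[2] xor  r5, r1, r4 -> r5=0xec
body[3] add  r3, r1, r4 -> r3=0xec
body[4] add  r1, r3, #51 -> r1=0x1f
epilogue: pop r5=0x49, sp=0xdf
r0: caller-saved, written=True
r1: caller-saved, written=True
r4: caller-saved, written=False
r5: callee-saved, written=True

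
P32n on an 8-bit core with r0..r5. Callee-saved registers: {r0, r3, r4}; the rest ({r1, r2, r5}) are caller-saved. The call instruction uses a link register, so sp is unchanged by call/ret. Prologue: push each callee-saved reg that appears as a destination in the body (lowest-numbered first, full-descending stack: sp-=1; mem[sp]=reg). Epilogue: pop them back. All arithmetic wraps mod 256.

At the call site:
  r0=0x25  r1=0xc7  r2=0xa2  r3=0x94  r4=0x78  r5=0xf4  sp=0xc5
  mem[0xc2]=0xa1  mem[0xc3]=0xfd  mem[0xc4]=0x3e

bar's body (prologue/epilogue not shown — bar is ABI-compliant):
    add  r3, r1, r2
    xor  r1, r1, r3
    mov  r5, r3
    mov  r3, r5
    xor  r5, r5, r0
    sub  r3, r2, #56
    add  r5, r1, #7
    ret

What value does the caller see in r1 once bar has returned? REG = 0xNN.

REG = 0xae

prologue: push r3 → mem[0xc4]=0x94, sp=0xc4
body[0] add  r3, r1, r2 → r3=0x69
body[1] xor  r1, r1, r3 → r1=0xae
body[2] mov  r5, r3 → r5=0x69
body[3] mov  r3, r5 → r3=0x69
body[4] xor  r5, r5, r0 → r5=0x4c
body[5] sub  r3, r2, #56 → r3=0x6a
body[6] add  r5, r1, #7 → r5=0xb5
epilogue: pop r3=0x94, sp=0xc5
r1 is caller-saved → body value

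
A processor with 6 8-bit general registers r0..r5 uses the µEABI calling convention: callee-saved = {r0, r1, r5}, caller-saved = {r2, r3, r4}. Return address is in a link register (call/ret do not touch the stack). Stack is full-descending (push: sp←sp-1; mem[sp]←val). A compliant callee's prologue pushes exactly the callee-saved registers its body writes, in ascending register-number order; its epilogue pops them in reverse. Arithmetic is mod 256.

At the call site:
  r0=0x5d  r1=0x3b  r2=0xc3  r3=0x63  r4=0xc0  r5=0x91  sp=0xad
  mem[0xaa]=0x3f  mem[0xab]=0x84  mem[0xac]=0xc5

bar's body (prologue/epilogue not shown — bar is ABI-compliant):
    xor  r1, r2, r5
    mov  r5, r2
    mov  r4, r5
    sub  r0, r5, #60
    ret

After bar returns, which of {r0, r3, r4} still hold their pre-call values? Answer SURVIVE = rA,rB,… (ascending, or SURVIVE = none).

prologue: push r0 -> mem[0xac]=0x5d, sp=0xac
prologue: push r1 -> mem[0xab]=0x3b, sp=0xab
prologue: push r5 -> mem[0xaa]=0x91, sp=0xaa
body[0] xor  r1, r2, r5 -> r1=0x52
body[1] mov  r5, r2 -> r5=0xc3
body[2] mov  r4, r5 -> r4=0xc3
body[3] sub  r0, r5, #60 -> r0=0x87
epilogue: pop r5=0x91, sp=0xab
epilogue: pop r1=0x3b, sp=0xac
epilogue: pop r0=0x5d, sp=0xad
r0: callee-saved, written=True
r3: caller-saved, written=False
r4: caller-saved, written=True

SURVIVE = r0,r3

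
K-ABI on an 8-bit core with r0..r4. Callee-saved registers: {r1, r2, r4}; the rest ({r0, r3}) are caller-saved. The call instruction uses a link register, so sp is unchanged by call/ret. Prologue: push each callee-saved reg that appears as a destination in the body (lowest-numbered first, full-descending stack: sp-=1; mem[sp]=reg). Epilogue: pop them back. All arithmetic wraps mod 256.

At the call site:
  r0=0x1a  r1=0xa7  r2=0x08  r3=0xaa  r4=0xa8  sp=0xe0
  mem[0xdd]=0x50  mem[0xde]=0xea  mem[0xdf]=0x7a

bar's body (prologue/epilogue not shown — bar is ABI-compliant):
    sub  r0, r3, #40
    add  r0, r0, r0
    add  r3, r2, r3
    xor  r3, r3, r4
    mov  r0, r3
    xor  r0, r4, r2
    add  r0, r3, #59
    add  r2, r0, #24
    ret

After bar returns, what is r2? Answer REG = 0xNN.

prologue: push r2 → mem[0xdf]=0x08, sp=0xdf
body[0] sub  r0, r3, #40 → r0=0x82
body[1] add  r0, r0, r0 → r0=0x04
body[2] add  r3, r2, r3 → r3=0xb2
body[3] xor  r3, r3, r4 → r3=0x1a
body[4] mov  r0, r3 → r0=0x1a
body[5] xor  r0, r4, r2 → r0=0xa0
body[6] add  r0, r3, #59 → r0=0x55
body[7] add  r2, r0, #24 → r2=0x6d
epilogue: pop r2=0x08, sp=0xe0
r2 is callee-saved → restored

REG = 0x08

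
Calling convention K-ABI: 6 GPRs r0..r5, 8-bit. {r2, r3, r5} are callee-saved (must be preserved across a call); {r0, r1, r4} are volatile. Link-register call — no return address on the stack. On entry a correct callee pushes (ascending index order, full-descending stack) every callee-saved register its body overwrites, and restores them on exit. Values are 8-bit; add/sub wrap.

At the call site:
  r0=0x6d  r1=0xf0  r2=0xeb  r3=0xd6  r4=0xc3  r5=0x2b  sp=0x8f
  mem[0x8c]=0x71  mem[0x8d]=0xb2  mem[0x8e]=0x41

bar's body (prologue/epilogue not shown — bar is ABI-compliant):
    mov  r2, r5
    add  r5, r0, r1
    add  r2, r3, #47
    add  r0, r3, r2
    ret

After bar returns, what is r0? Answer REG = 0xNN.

REG = 0xdb

prologue: push r2 -> mem[0x8e]=0xeb, sp=0x8e
prologue: push r5 -> mem[0x8d]=0x2b, sp=0x8d
body[0] mov  r2, r5 -> r2=0x2b
body[1] add  r5, r0, r1 -> r5=0x5d
body[2] add  r2, r3, #47 -> r2=0x05
body[3] add  r0, r3, r2 -> r0=0xdb
epilogue: pop r5=0x2b, sp=0x8e
epilogue: pop r2=0xeb, sp=0x8f
r0 is caller-saved -> body value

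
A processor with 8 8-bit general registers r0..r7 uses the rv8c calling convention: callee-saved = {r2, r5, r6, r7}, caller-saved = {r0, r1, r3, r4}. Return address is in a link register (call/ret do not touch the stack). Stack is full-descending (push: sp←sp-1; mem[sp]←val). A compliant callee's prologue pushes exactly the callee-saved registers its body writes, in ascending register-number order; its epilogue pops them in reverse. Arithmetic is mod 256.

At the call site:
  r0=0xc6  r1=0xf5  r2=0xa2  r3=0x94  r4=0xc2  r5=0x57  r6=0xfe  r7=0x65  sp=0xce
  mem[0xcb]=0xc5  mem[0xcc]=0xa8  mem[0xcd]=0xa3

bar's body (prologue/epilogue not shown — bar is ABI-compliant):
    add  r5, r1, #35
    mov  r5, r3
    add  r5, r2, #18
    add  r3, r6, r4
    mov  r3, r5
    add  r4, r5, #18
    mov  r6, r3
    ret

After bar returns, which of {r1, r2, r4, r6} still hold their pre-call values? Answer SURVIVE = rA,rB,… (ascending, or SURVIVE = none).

prologue: push r5 → mem[0xcd]=0x57, sp=0xcd
prologue: push r6 → mem[0xcc]=0xfe, sp=0xcc
body[0] add  r5, r1, #35 → r5=0x18
body[1] mov  r5, r3 → r5=0x94
body[2] add  r5, r2, #18 → r5=0xb4
body[3] add  r3, r6, r4 → r3=0xc0
body[4] mov  r3, r5 → r3=0xb4
body[5] add  r4, r5, #18 → r4=0xc6
body[6] mov  r6, r3 → r6=0xb4
epilogue: pop r6=0xfe, sp=0xcd
epilogue: pop r5=0x57, sp=0xce
r1: caller-saved, written=False
r2: callee-saved, written=False
r4: caller-saved, written=True
r6: callee-saved, written=True

SURVIVE = r1,r2,r6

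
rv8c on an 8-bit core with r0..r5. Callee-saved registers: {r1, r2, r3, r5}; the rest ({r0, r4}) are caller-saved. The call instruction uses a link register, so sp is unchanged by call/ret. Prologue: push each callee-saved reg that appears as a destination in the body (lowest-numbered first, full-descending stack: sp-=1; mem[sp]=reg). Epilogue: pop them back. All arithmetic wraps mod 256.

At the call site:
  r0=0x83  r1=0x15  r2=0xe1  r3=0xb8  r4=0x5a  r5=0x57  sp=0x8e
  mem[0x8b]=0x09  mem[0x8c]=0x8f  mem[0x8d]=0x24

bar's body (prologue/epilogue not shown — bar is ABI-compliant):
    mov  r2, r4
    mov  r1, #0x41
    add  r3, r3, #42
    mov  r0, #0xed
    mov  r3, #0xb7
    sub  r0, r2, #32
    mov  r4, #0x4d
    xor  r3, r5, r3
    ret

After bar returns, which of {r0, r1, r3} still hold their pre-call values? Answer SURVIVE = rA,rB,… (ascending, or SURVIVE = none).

SURVIVE = r1,r3

prologue: push r1 -> mem[0x8d]=0x15, sp=0x8d
prologue: push r2 -> mem[0x8c]=0xe1, sp=0x8c
prologue: push r3 -> mem[0x8b]=0xb8, sp=0x8b
body[0] mov  r2, r4 -> r2=0x5a
body[1] mov  r1, #0x41 -> r1=0x41
body[2] add  r3, r3, #42 -> r3=0xe2
body[3] mov  r0, #0xed -> r0=0xed
body[4] mov  r3, #0xb7 -> r3=0xb7
body[5] sub  r0, r2, #32 -> r0=0x3a
body[6] mov  r4, #0x4d -> r4=0x4d
body[7] xor  r3, r5, r3 -> r3=0xe0
epilogue: pop r3=0xb8, sp=0x8c
epilogue: pop r2=0xe1, sp=0x8d
epilogue: pop r1=0x15, sp=0x8e
r0: caller-saved, written=True
r1: callee-saved, written=True
r3: callee-saved, written=True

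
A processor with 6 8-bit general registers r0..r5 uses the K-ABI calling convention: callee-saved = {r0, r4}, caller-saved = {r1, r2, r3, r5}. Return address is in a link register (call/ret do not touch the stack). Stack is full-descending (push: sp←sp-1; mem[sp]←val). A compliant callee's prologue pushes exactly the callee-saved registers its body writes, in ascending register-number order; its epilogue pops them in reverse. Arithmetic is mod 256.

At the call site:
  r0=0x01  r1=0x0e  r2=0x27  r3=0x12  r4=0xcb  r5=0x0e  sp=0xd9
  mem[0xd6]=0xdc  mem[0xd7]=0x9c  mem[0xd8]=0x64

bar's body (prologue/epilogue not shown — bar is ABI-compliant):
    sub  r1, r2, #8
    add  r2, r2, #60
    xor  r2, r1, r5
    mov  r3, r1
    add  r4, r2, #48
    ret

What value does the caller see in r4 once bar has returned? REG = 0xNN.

prologue: push r4 → mem[0xd8]=0xcb, sp=0xd8
body[0] sub  r1, r2, #8 → r1=0x1f
body[1] add  r2, r2, #60 → r2=0x63
body[2] xor  r2, r1, r5 → r2=0x11
body[3] mov  r3, r1 → r3=0x1f
body[4] add  r4, r2, #48 → r4=0x41
epilogue: pop r4=0xcb, sp=0xd9
r4 is callee-saved → restored

REG = 0xcb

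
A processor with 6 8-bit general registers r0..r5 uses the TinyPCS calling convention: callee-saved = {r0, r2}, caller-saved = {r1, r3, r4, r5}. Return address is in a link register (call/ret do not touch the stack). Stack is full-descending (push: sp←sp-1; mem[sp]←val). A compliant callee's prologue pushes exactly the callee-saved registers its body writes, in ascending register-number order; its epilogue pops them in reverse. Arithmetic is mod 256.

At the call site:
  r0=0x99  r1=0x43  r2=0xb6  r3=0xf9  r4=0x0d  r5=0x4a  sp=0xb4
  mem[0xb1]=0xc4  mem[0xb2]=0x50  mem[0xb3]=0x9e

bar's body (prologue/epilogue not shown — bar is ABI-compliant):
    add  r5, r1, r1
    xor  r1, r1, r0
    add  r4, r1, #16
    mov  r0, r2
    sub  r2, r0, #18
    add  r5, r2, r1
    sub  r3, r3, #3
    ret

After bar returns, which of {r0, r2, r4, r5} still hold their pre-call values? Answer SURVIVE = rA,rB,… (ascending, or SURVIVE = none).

SURVIVE = r0,r2

prologue: push r0 → mem[0xb3]=0x99, sp=0xb3
prologue: push r2 → mem[0xb2]=0xb6, sp=0xb2
body[0] add  r5, r1, r1 → r5=0x86
body[1] xor  r1, r1, r0 → r1=0xda
body[2] add  r4, r1, #16 → r4=0xea
body[3] mov  r0, r2 → r0=0xb6
body[4] sub  r2, r0, #18 → r2=0xa4
body[5] add  r5, r2, r1 → r5=0x7e
body[6] sub  r3, r3, #3 → r3=0xf6
epilogue: pop r2=0xb6, sp=0xb3
epilogue: pop r0=0x99, sp=0xb4
r0: callee-saved, written=True
r2: callee-saved, written=True
r4: caller-saved, written=True
r5: caller-saved, written=True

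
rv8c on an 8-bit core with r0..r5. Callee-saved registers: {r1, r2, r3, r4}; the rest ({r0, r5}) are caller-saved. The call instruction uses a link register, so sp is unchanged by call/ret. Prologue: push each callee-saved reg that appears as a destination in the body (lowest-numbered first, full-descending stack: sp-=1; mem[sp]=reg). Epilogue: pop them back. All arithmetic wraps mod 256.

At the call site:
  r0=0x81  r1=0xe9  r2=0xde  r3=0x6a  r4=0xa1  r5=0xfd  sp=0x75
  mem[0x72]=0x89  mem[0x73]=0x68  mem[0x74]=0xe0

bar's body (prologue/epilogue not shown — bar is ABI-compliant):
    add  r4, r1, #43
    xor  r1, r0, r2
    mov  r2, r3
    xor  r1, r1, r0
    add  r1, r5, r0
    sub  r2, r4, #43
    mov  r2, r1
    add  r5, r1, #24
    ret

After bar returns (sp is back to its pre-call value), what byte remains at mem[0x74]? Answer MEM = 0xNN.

MEM = 0xe9

prologue: push r1 -> mem[0x74]=0xe9, sp=0x74
prologue: push r2 -> mem[0x73]=0xde, sp=0x73
prologue: push r4 -> mem[0x72]=0xa1, sp=0x72
body[0] add  r4, r1, #43 -> r4=0x14
body[1] xor  r1, r0, r2 -> r1=0x5f
body[2] mov  r2, r3 -> r2=0x6a
body[3] xor  r1, r1, r0 -> r1=0xde
body[4] add  r1, r5, r0 -> r1=0x7e
body[5] sub  r2, r4, #43 -> r2=0xe9
body[6] mov  r2, r1 -> r2=0x7e
body[7] add  r5, r1, #24 -> r5=0x96
epilogue: pop r4=0xa1, sp=0x73
epilogue: pop r2=0xde, sp=0x74
epilogue: pop r1=0xe9, sp=0x75
prologue pushed ['r1', 'r2', 'r4'] at ['0x74', '0x73', '0x72']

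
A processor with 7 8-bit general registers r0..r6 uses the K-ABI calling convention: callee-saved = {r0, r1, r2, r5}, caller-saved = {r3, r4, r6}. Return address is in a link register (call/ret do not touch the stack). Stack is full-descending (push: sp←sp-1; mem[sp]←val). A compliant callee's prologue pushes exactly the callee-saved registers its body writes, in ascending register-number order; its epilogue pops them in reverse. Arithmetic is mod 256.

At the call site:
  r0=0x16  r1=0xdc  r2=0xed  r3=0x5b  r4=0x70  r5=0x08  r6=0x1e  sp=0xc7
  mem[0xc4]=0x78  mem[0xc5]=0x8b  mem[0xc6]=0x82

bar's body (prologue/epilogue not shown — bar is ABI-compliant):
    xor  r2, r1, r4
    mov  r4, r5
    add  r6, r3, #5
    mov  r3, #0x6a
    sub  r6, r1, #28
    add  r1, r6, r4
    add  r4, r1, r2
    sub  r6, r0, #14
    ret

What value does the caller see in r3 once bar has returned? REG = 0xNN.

REG = 0x6a

prologue: push r1 → mem[0xc6]=0xdc, sp=0xc6
prologue: push r2 → mem[0xc5]=0xed, sp=0xc5
body[0] xor  r2, r1, r4 → r2=0xac
body[1] mov  r4, r5 → r4=0x08
body[2] add  r6, r3, #5 → r6=0x60
body[3] mov  r3, #0x6a → r3=0x6a
body[4] sub  r6, r1, #28 → r6=0xc0
body[5] add  r1, r6, r4 → r1=0xc8
body[6] add  r4, r1, r2 → r4=0x74
body[7] sub  r6, r0, #14 → r6=0x08
epilogue: pop r2=0xed, sp=0xc6
epilogue: pop r1=0xdc, sp=0xc7
r3 is caller-saved → body value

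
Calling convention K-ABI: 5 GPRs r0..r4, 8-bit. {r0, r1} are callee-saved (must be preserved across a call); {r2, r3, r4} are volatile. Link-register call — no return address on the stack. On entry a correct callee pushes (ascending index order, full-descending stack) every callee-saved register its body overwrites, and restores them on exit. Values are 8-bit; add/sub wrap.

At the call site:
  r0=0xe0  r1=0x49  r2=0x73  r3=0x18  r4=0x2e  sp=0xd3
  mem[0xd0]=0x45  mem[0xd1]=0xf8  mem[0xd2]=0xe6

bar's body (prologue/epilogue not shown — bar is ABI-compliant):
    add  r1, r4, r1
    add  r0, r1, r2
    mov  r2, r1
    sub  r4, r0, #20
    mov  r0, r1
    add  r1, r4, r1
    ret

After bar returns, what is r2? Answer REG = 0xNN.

REG = 0x77

prologue: push r0 -> mem[0xd2]=0xe0, sp=0xd2
prologue: push r1 -> mem[0xd1]=0x49, sp=0xd1
body[0] add  r1, r4, r1 -> r1=0x77
body[1] add  r0, r1, r2 -> r0=0xea
body[2] mov  r2, r1 -> r2=0x77
body[3] sub  r4, r0, #20 -> r4=0xd6
body[4] mov  r0, r1 -> r0=0x77
body[5] add  r1, r4, r1 -> r1=0x4d
epilogue: pop r1=0x49, sp=0xd2
epilogue: pop r0=0xe0, sp=0xd3
r2 is caller-saved -> body value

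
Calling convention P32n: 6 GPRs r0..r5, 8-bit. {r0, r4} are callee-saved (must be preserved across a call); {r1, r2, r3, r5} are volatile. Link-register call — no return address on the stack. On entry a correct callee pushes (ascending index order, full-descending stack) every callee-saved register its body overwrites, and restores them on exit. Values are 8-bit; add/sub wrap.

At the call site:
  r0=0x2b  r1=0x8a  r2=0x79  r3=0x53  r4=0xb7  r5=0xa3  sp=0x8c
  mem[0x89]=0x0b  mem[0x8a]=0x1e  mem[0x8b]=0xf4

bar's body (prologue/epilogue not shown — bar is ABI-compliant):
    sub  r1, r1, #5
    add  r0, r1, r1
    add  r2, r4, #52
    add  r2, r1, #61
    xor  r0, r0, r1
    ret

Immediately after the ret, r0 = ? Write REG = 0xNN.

REG = 0x2b

prologue: push r0 → mem[0x8b]=0x2b, sp=0x8b
body[0] sub  r1, r1, #5 → r1=0x85
body[1] add  r0, r1, r1 → r0=0x0a
body[2] add  r2, r4, #52 → r2=0xeb
body[3] add  r2, r1, #61 → r2=0xc2
body[4] xor  r0, r0, r1 → r0=0x8f
epilogue: pop r0=0x2b, sp=0x8c
r0 is callee-saved → restored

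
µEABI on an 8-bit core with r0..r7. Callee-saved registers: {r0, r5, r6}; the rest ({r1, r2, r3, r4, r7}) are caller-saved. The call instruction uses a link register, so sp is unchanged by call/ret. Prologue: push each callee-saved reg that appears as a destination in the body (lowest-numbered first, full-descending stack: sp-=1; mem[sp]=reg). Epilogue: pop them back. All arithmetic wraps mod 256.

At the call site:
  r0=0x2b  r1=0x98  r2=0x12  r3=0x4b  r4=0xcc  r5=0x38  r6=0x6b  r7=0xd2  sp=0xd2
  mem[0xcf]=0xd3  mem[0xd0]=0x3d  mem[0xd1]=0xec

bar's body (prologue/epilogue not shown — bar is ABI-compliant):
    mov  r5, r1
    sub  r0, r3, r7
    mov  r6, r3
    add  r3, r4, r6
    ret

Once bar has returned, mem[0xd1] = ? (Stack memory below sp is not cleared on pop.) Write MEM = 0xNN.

MEM = 0x2b

prologue: push r0 → mem[0xd1]=0x2b, sp=0xd1
prologue: push r5 → mem[0xd0]=0x38, sp=0xd0
prologue: push r6 → mem[0xcf]=0x6b, sp=0xcf
body[0] mov  r5, r1 → r5=0x98
body[1] sub  r0, r3, r7 → r0=0x79
body[2] mov  r6, r3 → r6=0x4b
body[3] add  r3, r4, r6 → r3=0x17
epilogue: pop r6=0x6b, sp=0xd0
epilogue: pop r5=0x38, sp=0xd1
epilogue: pop r0=0x2b, sp=0xd2
prologue pushed ['r0', 'r5', 'r6'] at ['0xd1', '0xd0', '0xcf']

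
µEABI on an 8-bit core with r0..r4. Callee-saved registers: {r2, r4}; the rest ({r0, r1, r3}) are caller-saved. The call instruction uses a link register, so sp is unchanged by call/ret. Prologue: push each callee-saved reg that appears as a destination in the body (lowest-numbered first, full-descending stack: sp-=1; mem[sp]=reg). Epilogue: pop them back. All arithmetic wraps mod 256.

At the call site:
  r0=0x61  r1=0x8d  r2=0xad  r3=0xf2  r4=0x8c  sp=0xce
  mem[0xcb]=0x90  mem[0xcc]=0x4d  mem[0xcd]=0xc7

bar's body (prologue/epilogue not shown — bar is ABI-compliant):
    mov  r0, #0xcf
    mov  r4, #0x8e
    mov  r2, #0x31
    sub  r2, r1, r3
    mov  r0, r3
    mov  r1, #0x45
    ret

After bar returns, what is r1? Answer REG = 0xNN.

REG = 0x45

prologue: push r2 -> mem[0xcd]=0xad, sp=0xcd
prologue: push r4 -> mem[0xcc]=0x8c, sp=0xcc
body[0] mov  r0, #0xcf -> r0=0xcf
body[1] mov  r4, #0x8e -> r4=0x8e
body[2] mov  r2, #0x31 -> r2=0x31
body[3] sub  r2, r1, r3 -> r2=0x9b
body[4] mov  r0, r3 -> r0=0xf2
body[5] mov  r1, #0x45 -> r1=0x45
epilogue: pop r4=0x8c, sp=0xcd
epilogue: pop r2=0xad, sp=0xce
r1 is caller-saved -> body value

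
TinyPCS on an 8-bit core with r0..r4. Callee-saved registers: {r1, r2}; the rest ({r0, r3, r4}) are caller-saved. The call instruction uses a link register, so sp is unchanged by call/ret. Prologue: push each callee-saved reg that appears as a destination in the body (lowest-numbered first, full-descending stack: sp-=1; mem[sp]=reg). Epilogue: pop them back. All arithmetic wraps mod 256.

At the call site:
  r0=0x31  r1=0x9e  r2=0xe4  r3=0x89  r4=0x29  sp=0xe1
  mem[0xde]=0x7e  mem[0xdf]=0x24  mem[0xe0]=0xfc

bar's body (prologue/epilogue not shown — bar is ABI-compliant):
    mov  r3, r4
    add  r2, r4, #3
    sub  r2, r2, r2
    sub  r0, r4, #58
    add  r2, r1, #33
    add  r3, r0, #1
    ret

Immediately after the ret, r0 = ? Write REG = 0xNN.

REG = 0xef

prologue: push r2 -> mem[0xe0]=0xe4, sp=0xe0
body[0] mov  r3, r4 -> r3=0x29
body[1] add  r2, r4, #3 -> r2=0x2c
body[2] sub  r2, r2, r2 -> r2=0x00
body[3] sub  r0, r4, #58 -> r0=0xef
body[4] add  r2, r1, #33 -> r2=0xbf
body[5] add  r3, r0, #1 -> r3=0xf0
epilogue: pop r2=0xe4, sp=0xe1
r0 is caller-saved -> body value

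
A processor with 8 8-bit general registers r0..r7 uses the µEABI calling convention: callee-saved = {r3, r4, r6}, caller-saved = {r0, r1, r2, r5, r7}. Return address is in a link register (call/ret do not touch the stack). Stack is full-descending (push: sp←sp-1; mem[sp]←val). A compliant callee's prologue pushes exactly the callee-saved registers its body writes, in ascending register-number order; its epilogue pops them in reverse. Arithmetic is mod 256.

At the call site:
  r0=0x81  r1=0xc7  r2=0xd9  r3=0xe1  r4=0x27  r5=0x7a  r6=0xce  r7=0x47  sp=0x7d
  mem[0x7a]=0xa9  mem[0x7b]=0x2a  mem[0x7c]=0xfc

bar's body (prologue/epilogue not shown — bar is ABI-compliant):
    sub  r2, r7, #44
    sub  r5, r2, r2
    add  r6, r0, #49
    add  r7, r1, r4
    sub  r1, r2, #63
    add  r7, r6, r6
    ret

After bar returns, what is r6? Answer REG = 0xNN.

REG = 0xce

prologue: push r6 → mem[0x7c]=0xce, sp=0x7c
body[0] sub  r2, r7, #44 → r2=0x1b
body[1] sub  r5, r2, r2 → r5=0x00
body[2] add  r6, r0, #49 → r6=0xb2
body[3] add  r7, r1, r4 → r7=0xee
body[4] sub  r1, r2, #63 → r1=0xdc
body[5] add  r7, r6, r6 → r7=0x64
epilogue: pop r6=0xce, sp=0x7d
r6 is callee-saved → restored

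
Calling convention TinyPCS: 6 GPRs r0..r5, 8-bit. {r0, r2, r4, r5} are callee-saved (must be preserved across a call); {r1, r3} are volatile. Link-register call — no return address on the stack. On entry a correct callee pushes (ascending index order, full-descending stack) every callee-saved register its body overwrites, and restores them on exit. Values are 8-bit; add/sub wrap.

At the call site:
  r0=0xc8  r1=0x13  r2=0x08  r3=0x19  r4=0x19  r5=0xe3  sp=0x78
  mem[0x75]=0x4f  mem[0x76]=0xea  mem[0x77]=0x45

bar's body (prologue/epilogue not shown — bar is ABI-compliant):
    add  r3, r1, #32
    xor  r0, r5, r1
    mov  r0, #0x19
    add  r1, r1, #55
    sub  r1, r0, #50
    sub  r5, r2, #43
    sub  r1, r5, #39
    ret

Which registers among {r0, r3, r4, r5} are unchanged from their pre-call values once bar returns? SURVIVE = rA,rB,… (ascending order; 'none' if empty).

SURVIVE = r0,r4,r5

prologue: push r0 → mem[0x77]=0xc8, sp=0x77
prologue: push r5 → mem[0x76]=0xe3, sp=0x76
body[0] add  r3, r1, #32 → r3=0x33
body[1] xor  r0, r5, r1 → r0=0xf0
body[2] mov  r0, #0x19 → r0=0x19
body[3] add  r1, r1, #55 → r1=0x4a
body[4] sub  r1, r0, #50 → r1=0xe7
body[5] sub  r5, r2, #43 → r5=0xdd
body[6] sub  r1, r5, #39 → r1=0xb6
epilogue: pop r5=0xe3, sp=0x77
epilogue: pop r0=0xc8, sp=0x78
r0: callee-saved, written=True
r3: caller-saved, written=True
r4: callee-saved, written=False
r5: callee-saved, written=True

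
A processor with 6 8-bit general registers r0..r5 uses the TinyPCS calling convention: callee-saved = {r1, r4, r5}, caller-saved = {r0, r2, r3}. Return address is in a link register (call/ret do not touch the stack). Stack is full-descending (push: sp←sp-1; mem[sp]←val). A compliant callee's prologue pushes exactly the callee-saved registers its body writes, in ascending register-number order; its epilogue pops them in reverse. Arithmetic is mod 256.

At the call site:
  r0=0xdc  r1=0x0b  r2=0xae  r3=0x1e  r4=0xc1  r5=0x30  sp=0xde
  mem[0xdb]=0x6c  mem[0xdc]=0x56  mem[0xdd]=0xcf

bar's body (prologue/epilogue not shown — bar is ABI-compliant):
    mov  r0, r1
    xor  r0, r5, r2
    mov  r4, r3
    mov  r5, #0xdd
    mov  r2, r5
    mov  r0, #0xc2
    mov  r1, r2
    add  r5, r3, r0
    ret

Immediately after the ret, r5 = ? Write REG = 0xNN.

REG = 0x30

prologue: push r1 -> mem[0xdd]=0x0b, sp=0xdd
prologue: push r4 -> mem[0xdc]=0xc1, sp=0xdc
prologue: push r5 -> mem[0xdb]=0x30, sp=0xdb
body[0] mov  r0, r1 -> r0=0x0b
body[1] xor  r0, r5, r2 -> r0=0x9e
body[2] mov  r4, r3 -> r4=0x1e
body[3] mov  r5, #0xdd -> r5=0xdd
body[4] mov  r2, r5 -> r2=0xdd
body[5] mov  r0, #0xc2 -> r0=0xc2
body[6] mov  r1, r2 -> r1=0xdd
body[7] add  r5, r3, r0 -> r5=0xe0
epilogue: pop r5=0x30, sp=0xdc
epilogue: pop r4=0xc1, sp=0xdd
epilogue: pop r1=0x0b, sp=0xde
r5 is callee-saved -> restored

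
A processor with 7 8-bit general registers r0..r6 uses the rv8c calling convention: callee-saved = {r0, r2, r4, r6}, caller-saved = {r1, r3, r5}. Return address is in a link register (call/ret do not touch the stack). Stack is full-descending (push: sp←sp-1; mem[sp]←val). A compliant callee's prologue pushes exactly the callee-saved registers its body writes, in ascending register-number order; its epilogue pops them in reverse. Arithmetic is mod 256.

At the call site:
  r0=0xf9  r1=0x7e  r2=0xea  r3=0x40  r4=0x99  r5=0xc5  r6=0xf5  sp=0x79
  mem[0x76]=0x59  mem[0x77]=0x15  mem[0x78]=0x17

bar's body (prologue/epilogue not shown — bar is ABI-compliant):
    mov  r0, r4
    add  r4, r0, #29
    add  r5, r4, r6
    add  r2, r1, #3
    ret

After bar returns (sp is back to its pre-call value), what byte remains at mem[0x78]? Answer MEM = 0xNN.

MEM = 0xf9

prologue: push r0 → mem[0x78]=0xf9, sp=0x78
prologue: push r2 → mem[0x77]=0xea, sp=0x77
prologue: push r4 → mem[0x76]=0x99, sp=0x76
body[0] mov  r0, r4 → r0=0x99
body[1] add  r4, r0, #29 → r4=0xb6
body[2] add  r5, r4, r6 → r5=0xab
body[3] add  r2, r1, #3 → r2=0x81
epilogue: pop r4=0x99, sp=0x77
epilogue: pop r2=0xea, sp=0x78
epilogue: pop r0=0xf9, sp=0x79
prologue pushed ['r0', 'r2', 'r4'] at ['0x78', '0x77', '0x76']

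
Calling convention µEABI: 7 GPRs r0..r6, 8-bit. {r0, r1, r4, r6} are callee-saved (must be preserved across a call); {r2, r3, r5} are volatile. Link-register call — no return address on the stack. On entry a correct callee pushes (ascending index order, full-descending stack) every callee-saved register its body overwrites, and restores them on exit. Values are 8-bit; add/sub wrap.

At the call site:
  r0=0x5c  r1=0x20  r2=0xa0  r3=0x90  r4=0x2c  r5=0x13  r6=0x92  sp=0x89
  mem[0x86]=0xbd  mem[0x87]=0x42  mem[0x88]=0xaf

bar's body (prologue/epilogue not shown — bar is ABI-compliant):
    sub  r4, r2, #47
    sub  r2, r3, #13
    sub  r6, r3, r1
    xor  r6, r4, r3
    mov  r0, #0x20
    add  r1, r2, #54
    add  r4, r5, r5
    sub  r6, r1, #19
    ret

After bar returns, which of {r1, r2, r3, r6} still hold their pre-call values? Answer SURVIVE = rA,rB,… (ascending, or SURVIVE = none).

SURVIVE = r1,r3,r6

prologue: push r0 -> mem[0x88]=0x5c, sp=0x88
prologue: push r1 -> mem[0x87]=0x20, sp=0x87
prologue: push r4 -> mem[0x86]=0x2c, sp=0x86
prologue: push r6 -> mem[0x85]=0x92, sp=0x85
body[0] sub  r4, r2, #47 -> r4=0x71
body[1] sub  r2, r3, #13 -> r2=0x83
body[2] sub  r6, r3, r1 -> r6=0x70
body[3] xor  r6, r4, r3 -> r6=0xe1
body[4] mov  r0, #0x20 -> r0=0x20
body[5] add  r1, r2, #54 -> r1=0xb9
body[6] add  r4, r5, r5 -> r4=0x26
body[7] sub  r6, r1, #19 -> r6=0xa6
epilogue: pop r6=0x92, sp=0x86
epilogue: pop r4=0x2c, sp=0x87
epilogue: pop r1=0x20, sp=0x88
epilogue: pop r0=0x5c, sp=0x89
r1: callee-saved, written=True
r2: caller-saved, written=True
r3: caller-saved, written=False
r6: callee-saved, written=True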